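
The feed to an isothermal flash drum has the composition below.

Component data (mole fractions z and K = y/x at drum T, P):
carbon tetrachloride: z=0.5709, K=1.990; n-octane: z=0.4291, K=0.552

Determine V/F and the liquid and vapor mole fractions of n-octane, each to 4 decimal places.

Rachford–Rice: g(V/F) = Σ zᵢ(Kᵢ−1)/(1+V/F(Kᵢ−1)) = 0.
Feasibility: ΣzᵢKᵢ = 1.3730, Σzᵢ/Kᵢ = 1.0642 — both > 1, two phases present.
Binary case is linear: z₁(K₁−1)(1+V/F(K₂−1)) + z₂(K₂−1)(1+V/F(K₁−1)) = 0
⇒ V/F = [z₁(K₁−1)+z₂(K₂−1)] / [−(K₁−1)(K₂−1)] = 0.37295/0.44352 = 0.8409
Compositions from xᵢ = zᵢ/(1+V/F(Kᵢ−1)), yᵢ = Kᵢxᵢ:
  carbon tetrachloride: x = 0.3115, y = 0.6200
  n-octane: x = 0.6885, y = 0.3800

V/F = 0.8409, x_n-octane = 0.6885, y_n-octane = 0.3800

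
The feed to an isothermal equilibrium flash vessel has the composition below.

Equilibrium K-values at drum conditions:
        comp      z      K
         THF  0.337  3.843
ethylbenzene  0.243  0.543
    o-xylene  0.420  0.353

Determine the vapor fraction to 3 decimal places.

ψ = 0.347

Material balance + equilibrium reduce to Σ zᵢ(Kᵢ−1)/(1+ψ(Kᵢ−1)) = 0.
Feasibility: ΣzᵢKᵢ = 1.575, Σzᵢ/Kᵢ = 1.725 — both > 1, two phases present.
Iterate (Newton) starting at ψ = 0.68:
  ψ = 0.680: g = -0.3197, g' = -0.984 → ψ = 0.355
  ψ = 0.355: g = -0.0086, g' = -1.043 → ψ = 0.347
Converged at ψ = 0.347.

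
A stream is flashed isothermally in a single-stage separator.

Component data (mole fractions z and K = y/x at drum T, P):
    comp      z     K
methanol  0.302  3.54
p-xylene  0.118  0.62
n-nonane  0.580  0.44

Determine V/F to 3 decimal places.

V/F = 0.294

Material balance + equilibrium reduce to Σ zᵢ(Kᵢ−1)/(1+V/F(Kᵢ−1)) = 0.
g(0) = ΣzᵢKᵢ − 1 = 0.397 and g(1) = 1 − Σzᵢ/Kᵢ = -0.594, so a root lies in (0, 1).
Newton–Raphson from V/F = 0.5:
  V/F = 0.500: g = -0.1685, g' = -0.755 → V/F = 0.277
  V/F = 0.277: g = 0.0160, g' = -0.948 → V/F = 0.294
Converged at V/F = 0.294.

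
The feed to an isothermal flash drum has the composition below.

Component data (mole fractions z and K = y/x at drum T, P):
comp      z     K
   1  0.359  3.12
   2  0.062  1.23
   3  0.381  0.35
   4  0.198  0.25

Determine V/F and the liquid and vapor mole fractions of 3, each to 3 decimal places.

Newton–Raphson from V/F = 0.5:
  V/F = 0.500: g = -0.2222, g' = -1.021 → V/F = 0.282
  V/F = 0.282: g = -0.0023, g' = -1.055 → V/F = 0.280
Converged at V/F = 0.280.
Compositions from xᵢ = zᵢ/(1+V/F(Kᵢ−1)), yᵢ = Kᵢxᵢ:
  1: x = 0.225, y = 0.703
  2: x = 0.058, y = 0.072
  3: x = 0.466, y = 0.163
  4: x = 0.251, y = 0.063

V/F = 0.280, x_3 = 0.466, y_3 = 0.163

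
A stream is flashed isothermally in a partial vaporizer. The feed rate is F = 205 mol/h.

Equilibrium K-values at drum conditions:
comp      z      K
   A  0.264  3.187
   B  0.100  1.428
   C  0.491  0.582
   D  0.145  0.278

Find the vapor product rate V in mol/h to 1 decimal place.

Material balance + equilibrium reduce to Σ zᵢ(Kᵢ−1)/(1+β(Kᵢ−1)) = 0.
Check two-phase: ΣzᵢKᵢ = 1.310 > 1 and Σzᵢ/Kᵢ = 1.518 > 1, so g(0) = 0.310 > 0 and g(1) = -0.518 < 0.
Iterate (Newton) starting at β = 0.4:
  β = 0.400: g = -0.0491, g' = -0.646 → β = 0.324
  β = 0.324: g = 0.0015, g' = -0.690 → β = 0.326
Converged at β = 0.326.
Then V = β·F = 0.3261·205 = 66.9 mol/h and L = F − V = 138.1 mol/h.

V = 66.9 mol/h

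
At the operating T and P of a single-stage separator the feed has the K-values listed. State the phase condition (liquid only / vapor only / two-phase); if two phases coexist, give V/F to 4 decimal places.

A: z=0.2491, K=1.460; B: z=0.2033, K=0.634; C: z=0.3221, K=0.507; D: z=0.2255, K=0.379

ΣzᵢKᵢ = 0.7413; Σzᵢ/Kᵢ = 1.7216.
Since ΣzᵢKᵢ < 1 the mixture is below its bubble point — single liquid phase.

liquid only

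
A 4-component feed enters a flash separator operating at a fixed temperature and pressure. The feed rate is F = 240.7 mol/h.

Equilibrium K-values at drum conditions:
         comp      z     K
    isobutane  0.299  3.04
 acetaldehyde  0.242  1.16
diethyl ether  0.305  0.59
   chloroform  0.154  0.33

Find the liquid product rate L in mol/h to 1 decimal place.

L = 109.1 mol/h

Material balance + equilibrium reduce to Σ zᵢ(Kᵢ−1)/(1+ψ(Kᵢ−1)) = 0.
Check two-phase: ΣzᵢKᵢ = 1.420 > 1 and Σzᵢ/Kᵢ = 1.291 > 1, so g(0) = 0.420 > 0 and g(1) = -0.291 < 0.
Iterate (Newton) starting at ψ = 0.5:
  ψ = 0.500: g = 0.0254, g' = -0.548 → ψ = 0.546
  ψ = 0.546: g = 0.0002, g' = -0.541 → ψ = 0.547
Converged at ψ = 0.547.
Then V = ψ·F = 0.5466·240.7 = 131.6 mol/h and L = F − V = 109.1 mol/h.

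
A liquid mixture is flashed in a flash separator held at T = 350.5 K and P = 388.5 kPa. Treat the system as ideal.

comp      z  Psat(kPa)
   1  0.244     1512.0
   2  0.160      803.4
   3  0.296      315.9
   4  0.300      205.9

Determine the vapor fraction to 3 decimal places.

Raoult's law: Kᵢ = Pᵢˢᵃᵗ/P = Pᵢˢᵃᵗ/388.5.
  K_1 = 1512.0/388.5 = 3.89189, K_2 = 803.4/388.5 = 2.06795, K_3 = 315.9/388.5 = 0.81313, K_4 = 205.9/388.5 = 0.52999
Let ψ = V/F and solve Σ zᵢ(Kᵢ−1)/(1+ψ(Kᵢ−1)) = 0.
Feasibility: ΣzᵢKᵢ = 1.680, Σzᵢ/Kᵢ = 1.070 — both > 1, two phases present.
Newton–Raphson from ψ = 0.58:
  ψ = 0.580: g = 0.1132, g' = -0.493 → ψ = 0.810
  ψ = 0.810: g = 0.0099, g' = -0.422 → ψ = 0.833
Converged at ψ = 0.833.

ψ = 0.833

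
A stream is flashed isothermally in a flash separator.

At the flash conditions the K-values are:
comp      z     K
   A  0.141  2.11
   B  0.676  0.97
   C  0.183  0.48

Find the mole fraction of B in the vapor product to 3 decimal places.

Material balance + equilibrium reduce to Σ zᵢ(Kᵢ−1)/(1+β(Kᵢ−1)) = 0.
g(0) = ΣzᵢKᵢ − 1 = 0.041 and g(1) = 1 − Σzᵢ/Kᵢ = -0.145, so a root lies in (0, 1).
Newton–Raphson from β = 0.37:
  β = 0.370: g = -0.0274, g' = -0.164 → β = 0.203
  β = 0.203: g = 0.0010, g' = -0.178 → β = 0.208
Converged at β = 0.208.
Compositions from xᵢ = zᵢ/(1+β(Kᵢ−1)), yᵢ = Kᵢxᵢ:
  A: x = 0.115, y = 0.242
  B: x = 0.680, y = 0.660
  C: x = 0.205, y = 0.099

y_B = 0.660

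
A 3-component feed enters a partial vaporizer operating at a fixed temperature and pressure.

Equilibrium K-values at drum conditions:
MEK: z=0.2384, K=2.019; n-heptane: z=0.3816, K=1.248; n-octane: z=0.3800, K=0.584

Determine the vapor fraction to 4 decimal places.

Let ψ = V/F and solve Σ zᵢ(Kᵢ−1)/(1+ψ(Kᵢ−1)) = 0.
Check two-phase: ΣzᵢKᵢ = 1.1795 > 1 and Σzᵢ/Kᵢ = 1.0745 > 1, so g(0) = 0.1795 > 0 and g(1) = -0.0745 < 0.
Newton–Raphson from ψ = 0.34:
  ψ = 0.3400: g = 0.08358, g' = -0.2457 → ψ = 0.6801
  ψ = 0.6801: g = 0.00401, g' = -0.2314 → ψ = 0.6975
  ψ = 0.6975: g = -0.00001, g' = -0.2322 → ψ = 0.6974
Converged at ψ = 0.6974.

ψ = 0.6974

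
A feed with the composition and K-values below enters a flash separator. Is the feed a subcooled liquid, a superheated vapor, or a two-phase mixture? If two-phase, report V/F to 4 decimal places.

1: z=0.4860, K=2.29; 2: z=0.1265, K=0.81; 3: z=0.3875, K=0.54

ΣzᵢKᵢ = 1.4247; Σzᵢ/Kᵢ = 1.0860.
Both exceed 1, so a two-phase solution exists.
Material balance + equilibrium reduce to Σ zᵢ(Kᵢ−1)/(1+ψ(Kᵢ−1)) = 0.
Iterate (Newton) starting at ψ = 0.49:
  ψ = 0.4900: g = 0.12751, g' = -0.4458 → ψ = 0.7760
  ψ = 0.7760: g = 0.00791, g' = -0.4066 → ψ = 0.7955
Converged at ψ = 0.7955.

two-phase, V/F = 0.7955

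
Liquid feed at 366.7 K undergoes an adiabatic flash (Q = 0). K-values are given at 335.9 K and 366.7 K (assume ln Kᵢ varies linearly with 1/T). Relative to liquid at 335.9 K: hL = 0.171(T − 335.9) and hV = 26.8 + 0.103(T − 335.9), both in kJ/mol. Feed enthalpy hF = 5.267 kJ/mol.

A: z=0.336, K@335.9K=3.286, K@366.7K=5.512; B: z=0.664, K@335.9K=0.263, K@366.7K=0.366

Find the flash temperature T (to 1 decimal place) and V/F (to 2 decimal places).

T = 337.9 K, V/F = 0.18

Adiabatic flash: solve Rachford–Rice at each trial T, then check hF = ψ·hV(T) + (1−ψ)·hL(T).
  T = 335.9 K: K = (3.286, 0.263), RR gives ψ = 0.165, H_out = 4.434 kJ/mol
  T = 366.7 K: K = (5.512, 0.366), RR gives ψ = 0.383, H_out = 14.724 kJ/mol
  T = 351.3 K: K = (4.304, 0.313), RR gives ψ = 0.288, H_out = 10.045 kJ/mol
  T = 343.6 K: K = (3.772, 0.287), RR gives ψ = 0.232, H_out = 7.410 kJ/mol
  T = 339.8 K: K = (3.527, 0.275), RR gives ψ = 0.201, H_out = 5.994 kJ/mol
  T = 337.9 K: K = (3.408, 0.269), RR gives ψ = 0.184, H_out = 5.249 kJ/mol
Linear interpolation between T = 337.9 (H_out = 5.249) and T = 339.8 (H_out = 5.994) on hF = 5.267 gives T ≈ 337.9 K, at which ψ = 0.18.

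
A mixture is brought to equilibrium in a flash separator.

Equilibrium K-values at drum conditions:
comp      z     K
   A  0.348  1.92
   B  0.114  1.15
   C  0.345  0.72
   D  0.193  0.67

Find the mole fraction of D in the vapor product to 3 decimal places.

y_D = 0.171

Let ψ = V/F and solve Σ zᵢ(Kᵢ−1)/(1+ψ(Kᵢ−1)) = 0.
g(0) = ΣzᵢKᵢ − 1 = 0.177 and g(1) = 1 − Σzᵢ/Kᵢ = -0.048, so a root lies in (0, 1).
Newton–Raphson from ψ = 0.4:
  ψ = 0.400: g = 0.0680, g' = -0.222 → ψ = 0.707
  ψ = 0.707: g = 0.0060, g' = -0.188 → ψ = 0.739
Converged at ψ = 0.739.
Compositions from xᵢ = zᵢ/(1+ψ(Kᵢ−1)), yᵢ = Kᵢxᵢ:
  A: x = 0.207, y = 0.398
  B: x = 0.103, y = 0.118
  C: x = 0.435, y = 0.313
  D: x = 0.255, y = 0.171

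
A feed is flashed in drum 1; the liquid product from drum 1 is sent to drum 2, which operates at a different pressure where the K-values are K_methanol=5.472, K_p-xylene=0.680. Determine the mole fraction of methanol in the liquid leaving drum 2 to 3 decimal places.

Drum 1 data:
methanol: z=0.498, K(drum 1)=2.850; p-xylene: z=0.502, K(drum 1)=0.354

x_methanol (drum 2) = 0.067

Drum 1:
Binary case is linear: z₁(K₁−1)(1+ψ₁(K₂−1)) + z₂(K₂−1)(1+ψ₁(K₁−1)) = 0
⇒ ψ₁ = [z₁(K₁−1)+z₂(K₂−1)] / [−(K₁−1)(K₂−1)] = 0.5970/1.1951 = 0.500
Drum-1 compositions:
  methanol: x = 0.259, y = 0.738
  p-xylene: x = 0.741, y = 0.262
Drum-2 feed = drum-1 liquid: z₂ = (0.2588, 0.7412).
Drum 2:
Newton iteration, ψ₂⁰ = 0.54:
  ψ₂ = 0.540: g = 0.0522, g' = -0.555 → ψ₂ = 0.634
  ψ₂ = 0.634: g = 0.0042, g' = -0.471 → ψ₂ = 0.643
Converged at ψ₂ = 0.643.
  methanol: x = 0.067, y = 0.365
  p-xylene: x = 0.933, y = 0.635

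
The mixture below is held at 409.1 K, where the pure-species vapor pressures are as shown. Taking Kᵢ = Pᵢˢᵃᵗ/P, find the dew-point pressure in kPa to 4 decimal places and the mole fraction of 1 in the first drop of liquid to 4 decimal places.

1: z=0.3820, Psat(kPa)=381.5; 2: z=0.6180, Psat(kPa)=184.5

Pdew = 229.8373 kPa, x_1 = 0.2301

At the dew point ψ → 1, so Σzᵢ/Kᵢ = 1 with Kᵢ = Pᵢˢᵃᵗ/P ⇒ 1/P = Σzᵢ/Pᵢˢᵃᵗ.
1/P = 0.3820/381.5 + 0.6180/184.5 = 0.0043509 ⇒ P = 229.8373 kPa
xᵢ = zᵢP/Pᵢˢᵃᵗ ⇒ x_1 = 0.3820·229.8373/381.5 = 0.2301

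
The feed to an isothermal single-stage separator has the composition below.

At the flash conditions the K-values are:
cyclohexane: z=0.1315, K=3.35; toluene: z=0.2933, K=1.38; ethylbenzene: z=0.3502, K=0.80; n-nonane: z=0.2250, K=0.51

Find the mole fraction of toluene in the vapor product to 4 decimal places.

Material balance + equilibrium reduce to Σ zᵢ(Kᵢ−1)/(1+ψ(Kᵢ−1)) = 0.
Feasibility: ΣzᵢKᵢ = 1.2402, Σzᵢ/Kᵢ = 1.1307 — both > 1, two phases present.
Newton–Raphson from ψ = 0.57:
  ψ = 0.5700: g = -0.00833, g' = -0.2831 → ψ = 0.5406
  ψ = 0.5406: g = 0.00006, g' = -0.2876 → ψ = 0.5408
Converged at ψ = 0.5408.
Compositions from xᵢ = zᵢ/(1+ψ(Kᵢ−1)), yᵢ = Kᵢxᵢ:
  cyclohexane: x = 0.0579, y = 0.1940
  toluene: x = 0.2433, y = 0.3358
  ethylbenzene: x = 0.3927, y = 0.3141
  n-nonane: x = 0.3061, y = 0.1561

y_toluene = 0.3358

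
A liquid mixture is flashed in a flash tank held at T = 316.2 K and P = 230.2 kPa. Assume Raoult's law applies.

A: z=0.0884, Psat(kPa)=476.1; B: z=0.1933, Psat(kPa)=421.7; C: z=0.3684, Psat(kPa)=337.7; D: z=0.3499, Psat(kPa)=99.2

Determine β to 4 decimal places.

β = 0.5922

Raoult's law: Kᵢ = Pᵢˢᵃᵗ/P = Pᵢˢᵃᵗ/230.2.
  K_A = 476.1/230.2 = 2.068202, K_B = 421.7/230.2 = 1.831885, K_C = 337.7/230.2 = 1.466985, K_D = 99.2/230.2 = 0.430930
Let β = V/F and solve Σ zᵢ(Kᵢ−1)/(1+β(Kᵢ−1)) = 0.
Check two-phase: ΣzᵢKᵢ = 1.2282 > 1 and Σzᵢ/Kᵢ = 1.2114 > 1, so g(0) = 0.2282 > 0 and g(1) = -0.2114 < 0.
Iterate (Newton) starting at β = 0.5:
  β = 0.5000: g = 0.03629, g' = -0.3837 → β = 0.5946
  β = 0.5946: g = -0.00095, g' = -0.4057 → β = 0.5922
Converged at β = 0.5922.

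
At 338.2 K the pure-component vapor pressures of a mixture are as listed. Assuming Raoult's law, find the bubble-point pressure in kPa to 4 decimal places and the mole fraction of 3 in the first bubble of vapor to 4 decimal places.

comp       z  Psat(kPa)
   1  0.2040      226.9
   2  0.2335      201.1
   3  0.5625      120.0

At the bubble point ψ → 0, so ΣzᵢKᵢ = 1 with Kᵢ = Pᵢˢᵃᵗ/P ⇒ P = ΣzᵢPᵢˢᵃᵗ.
P = 0.2040·226.9 + 0.2335·201.1 + 0.5625·120.0 = 160.7445 kPa
yᵢ = zᵢPᵢˢᵃᵗ/P ⇒ y_3 = 0.5625·120.0/160.7445 = 0.4199

Pbub = 160.7445 kPa, y_3 = 0.4199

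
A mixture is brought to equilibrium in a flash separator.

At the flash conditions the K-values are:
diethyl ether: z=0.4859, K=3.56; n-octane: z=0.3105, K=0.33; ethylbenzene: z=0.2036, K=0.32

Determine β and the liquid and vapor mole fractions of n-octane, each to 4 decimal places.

Let β = V/F and solve Σ zᵢ(Kᵢ−1)/(1+β(Kᵢ−1)) = 0.
Check two-phase: ΣzᵢKᵢ = 1.8974 > 1 and Σzᵢ/Kᵢ = 1.7136 > 1, so g(0) = 0.8974 > 0 and g(1) = -0.7136 < 0.
Newton–Raphson from β = 0.5:
  β = 0.5000: g = 0.02297, g' = -1.1439 → β = 0.5201
Converged at β = 0.5201.
Compositions from xᵢ = zᵢ/(1+β(Kᵢ−1)), yᵢ = Kᵢxᵢ:
  diethyl ether: x = 0.2084, y = 0.7419
  n-octane: x = 0.4766, y = 0.1573
  ethylbenzene: x = 0.3150, y = 0.1008

β = 0.5201, x_n-octane = 0.4766, y_n-octane = 0.1573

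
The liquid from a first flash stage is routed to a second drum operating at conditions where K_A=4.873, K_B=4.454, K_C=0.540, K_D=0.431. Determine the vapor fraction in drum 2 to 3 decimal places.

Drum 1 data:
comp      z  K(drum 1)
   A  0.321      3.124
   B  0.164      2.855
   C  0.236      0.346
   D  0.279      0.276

V/F (drum 2) = 0.288

Drum 1:
Rachford–Rice: g(ψ₁) = Σ zᵢ(Kᵢ−1)/(1+ψ₁(Kᵢ−1)) = 0.
g(0) = ΣzᵢKᵢ − 1 = 0.630 and g(1) = 1 − Σzᵢ/Kᵢ = -0.853, so a root lies in (0, 1).
Newton–Raphson from ψ₁ = 0.43:
  ψ₁ = 0.430: g = 0.0175, g' = -1.074 → ψ₁ = 0.446
Converged at ψ₁ = 0.446.
Drum-1 compositions:
  A: x = 0.165, y = 0.515
  B: x = 0.090, y = 0.256
  C: x = 0.333, y = 0.115
  D: x = 0.412, y = 0.114
Drum-2 feed = drum-1 liquid: z₂ = (0.1648, 0.0897, 0.3333, 0.4122).
Drum 2:
Rachford–Rice: g(ψ₂) = Σ zᵢ(Kᵢ−1)/(1+ψ₂(Kᵢ−1)) = 0.
g(0) = ΣzᵢKᵢ − 1 = 0.560 and g(1) = 1 − Σzᵢ/Kᵢ = -0.628, so a root lies in (0, 1).
Iterate (Newton) starting at ψ₂ = 0.5:
  ψ₂ = 0.500: g = -0.1960, g' = -0.810 → ψ₂ = 0.258
  ψ₂ = 0.258: g = 0.0340, g' = -1.191 → ψ₂ = 0.287
  ψ₂ = 0.287: g = 0.0012, g' = -1.109 → ψ₂ = 0.288
Converged at ψ₂ = 0.288.
  A: x = 0.078, y = 0.380
  B: x = 0.045, y = 0.200
  C: x = 0.384, y = 0.207
  D: x = 0.493, y = 0.212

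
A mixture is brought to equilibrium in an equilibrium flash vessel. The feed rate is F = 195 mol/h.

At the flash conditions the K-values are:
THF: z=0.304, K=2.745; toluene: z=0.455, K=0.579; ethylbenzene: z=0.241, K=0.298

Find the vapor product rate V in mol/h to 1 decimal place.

Rachford–Rice: g(β) = Σ zᵢ(Kᵢ−1)/(1+β(Kᵢ−1)) = 0.
Feasibility: ΣzᵢKᵢ = 1.170, Σzᵢ/Kᵢ = 1.705 — both > 1, two phases present.
Iterate (Newton) starting at β = 0.38:
  β = 0.380: g = -0.1398, g' = -0.670 → β = 0.171
  β = 0.171: g = 0.0096, g' = -0.796 → β = 0.183
  β = 0.183: g = 0.0001, g' = -0.782 → β = 0.184
Converged at β = 0.184.
Then V = β·F = 0.1835·195 = 35.8 mol/h and L = F − V = 159.2 mol/h.

V = 35.8 mol/h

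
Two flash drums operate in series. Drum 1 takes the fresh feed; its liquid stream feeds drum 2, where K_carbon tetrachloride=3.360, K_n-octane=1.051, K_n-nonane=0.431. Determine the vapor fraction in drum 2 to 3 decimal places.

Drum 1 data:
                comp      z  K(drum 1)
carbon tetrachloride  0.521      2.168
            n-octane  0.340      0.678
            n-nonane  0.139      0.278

Drum 1:
Newton iteration, ψ₁⁰ = 0.5:
  ψ₁ = 0.500: g = 0.0966, g' = -0.511 → ψ₁ = 0.689
  ψ₁ = 0.689: g = -0.0033, g' = -0.563 → ψ₁ = 0.683
Converged at ψ₁ = 0.683.
Drum-1 compositions:
  carbon tetrachloride: x = 0.290, y = 0.628
  n-octane: x = 0.436, y = 0.296
  n-nonane: x = 0.274, y = 0.076
Drum-2 feed = drum-1 liquid: z₂ = (0.2898, 0.4359, 0.2743).
Drum 2:
Let ψ₂ = V/F and solve Σ zᵢ(Kᵢ−1)/(1+ψ₂(Kᵢ−1)) = 0.
g(0) = ΣzᵢKᵢ − 1 = 0.550 and g(1) = 1 − Σzᵢ/Kᵢ = -0.138, so a root lies in (0, 1).
Iterate (Newton) starting at ψ₂ = 0.51:
  ψ₂ = 0.510: g = 0.1121, g' = -0.510 → ψ₂ = 0.730
  ψ₂ = 0.730: g = 0.0056, g' = -0.479 → ψ₂ = 0.742
Converged at ψ₂ = 0.742.
  carbon tetrachloride: x = 0.105, y = 0.354
  n-octane: x = 0.420, y = 0.441
  n-nonane: x = 0.475, y = 0.205

V/F (drum 2) = 0.742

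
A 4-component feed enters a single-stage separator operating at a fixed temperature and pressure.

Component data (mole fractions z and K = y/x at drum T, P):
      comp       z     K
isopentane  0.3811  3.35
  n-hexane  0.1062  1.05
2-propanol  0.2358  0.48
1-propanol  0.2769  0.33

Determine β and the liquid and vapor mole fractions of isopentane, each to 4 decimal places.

Material balance + equilibrium reduce to Σ zᵢ(Kᵢ−1)/(1+β(Kᵢ−1)) = 0.
Feasibility: ΣzᵢKᵢ = 1.5928, Σzᵢ/Kᵢ = 1.5452 — both > 1, two phases present.
Newton iteration, β⁰ = 0.34:
  β = 0.3400: g = 0.11384, g' = -0.9531 → β = 0.4594
  β = 0.4594: g = 0.00669, g' = -0.8564 → β = 0.4673
Converged at β = 0.4673.
Compositions from xᵢ = zᵢ/(1+β(Kᵢ−1)), yᵢ = Kᵢxᵢ:
  isopentane: x = 0.1816, y = 0.6085
  n-hexane: x = 0.1038, y = 0.1090
  2-propanol: x = 0.3115, y = 0.1495
  1-propanol: x = 0.4031, y = 0.1330

β = 0.4673, x_isopentane = 0.1816, y_isopentane = 0.6085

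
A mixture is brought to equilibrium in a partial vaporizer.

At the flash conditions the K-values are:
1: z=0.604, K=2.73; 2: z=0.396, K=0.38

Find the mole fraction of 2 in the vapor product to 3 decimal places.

Rachford–Rice: g(V/F) = Σ zᵢ(Kᵢ−1)/(1+V/F(Kᵢ−1)) = 0.
g(0) = ΣzᵢKᵢ − 1 = 0.799 and g(1) = 1 − Σzᵢ/Kᵢ = -0.263, so a root lies in (0, 1).
Newton–Raphson from V/F = 0.39:
  V/F = 0.390: g = 0.3001, g' = -0.909 → V/F = 0.720
  V/F = 0.720: g = 0.0218, g' = -0.855 → V/F = 0.746
  V/F = 0.746: g = -0.0002, g' = -0.871 → V/F = 0.745
Converged at V/F = 0.745.
Compositions from xᵢ = zᵢ/(1+V/F(Kᵢ−1)), yᵢ = Kᵢxᵢ:
  1: x = 0.264, y = 0.720
  2: x = 0.736, y = 0.280

y_2 = 0.280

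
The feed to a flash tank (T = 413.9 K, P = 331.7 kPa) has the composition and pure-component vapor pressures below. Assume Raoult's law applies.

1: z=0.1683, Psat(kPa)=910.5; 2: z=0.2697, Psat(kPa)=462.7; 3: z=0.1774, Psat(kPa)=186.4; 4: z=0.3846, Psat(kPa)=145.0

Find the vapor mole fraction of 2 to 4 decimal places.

y_2 = 0.3518

Raoult's law: Kᵢ = Pᵢˢᵃᵗ/P = Pᵢˢᵃᵗ/331.7.
  K_1 = 910.5/331.7 = 2.744950, K_2 = 462.7/331.7 = 1.394935, K_3 = 186.4/331.7 = 0.561954, K_4 = 145.0/331.7 = 0.437142
Rachford–Rice: g(ψ) = Σ zᵢ(Kᵢ−1)/(1+ψ(Kᵢ−1)) = 0.
g(0) = ΣzᵢKᵢ − 1 = 0.1060 and g(1) = 1 − Σzᵢ/Kᵢ = -0.4501, so a root lies in (0, 1).
Iterate (Newton) starting at ψ = 0.5:
  ψ = 0.5000: g = -0.15497, g' = -0.4673 → ψ = 0.1683
  ψ = 0.1683: g = 0.00384, g' = -0.5315 → ψ = 0.1756
Converged at ψ = 0.1756.
Compositions from xᵢ = zᵢ/(1+ψ(Kᵢ−1)), yᵢ = Kᵢxᵢ:
  1: x = 0.1288, y = 0.3536
  2: x = 0.2522, y = 0.3518
  3: x = 0.1922, y = 0.1080
  4: x = 0.4268, y = 0.1866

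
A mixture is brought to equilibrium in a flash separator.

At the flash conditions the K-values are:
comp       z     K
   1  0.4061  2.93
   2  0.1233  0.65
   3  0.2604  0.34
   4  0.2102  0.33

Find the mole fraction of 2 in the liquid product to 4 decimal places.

Rachford–Rice: g(ψ) = Σ zᵢ(Kᵢ−1)/(1+ψ(Kᵢ−1)) = 0.
Check two-phase: ΣzᵢKᵢ = 1.4279 > 1 and Σzᵢ/Kᵢ = 1.7311 > 1, so g(0) = 0.4279 > 0 and g(1) = -0.7311 < 0.
Iterate (Newton) starting at ψ = 0.5:
  ψ = 0.5000: g = -0.12174, g' = -0.8800 → ψ = 0.3617
  ψ = 0.3617: g = 0.00055, g' = -0.9045 → ψ = 0.3623
Converged at ψ = 0.3623.
Compositions from xᵢ = zᵢ/(1+ψ(Kᵢ−1)), yᵢ = Kᵢxᵢ:
  1: x = 0.2390, y = 0.7003
  2: x = 0.1412, y = 0.0918
  3: x = 0.3422, y = 0.1164
  4: x = 0.2776, y = 0.0916

x_2 = 0.1412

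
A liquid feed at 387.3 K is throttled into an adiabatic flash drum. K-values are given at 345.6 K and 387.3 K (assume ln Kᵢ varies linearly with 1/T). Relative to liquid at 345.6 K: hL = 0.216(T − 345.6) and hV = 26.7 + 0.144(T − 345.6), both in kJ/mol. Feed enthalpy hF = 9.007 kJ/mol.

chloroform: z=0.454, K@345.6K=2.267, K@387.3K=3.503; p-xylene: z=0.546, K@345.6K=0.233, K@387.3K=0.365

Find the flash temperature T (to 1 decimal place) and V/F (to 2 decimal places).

T = 355.8 K, V/F = 0.26

Adiabatic flash: solve Rachford–Rice at each trial T, then check hF = ψ·hV(T) + (1−ψ)·hL(T).
  T = 345.6 K: K = (2.267, 0.233), RR gives ψ = 0.161, H_out = 4.298 kJ/mol
  T = 387.3 K: K = (3.503, 0.365), RR gives ψ = 0.497, H_out = 20.781 kJ/mol
  T = 366.5 K: K = (2.855, 0.296), RR gives ψ = 0.350, H_out = 13.334 kJ/mol
  T = 356.1 K: K = (2.554, 0.263), RR gives ψ = 0.265, H_out = 9.144 kJ/mol
  T = 350.9 K: K = (2.410, 0.248), RR gives ψ = 0.217, H_out = 6.843 kJ/mol
  T = 353.5 K: K = (2.481, 0.256), RR gives ψ = 0.241, H_out = 8.015 kJ/mol
  T = 354.8 K: K = (2.517, 0.260), RR gives ψ = 0.253, H_out = 8.584 kJ/mol
Linear interpolation between T = 354.8 (H_out = 8.584) and T = 356.1 (H_out = 9.144) on hF = 9.007 gives T ≈ 355.8 K, at which ψ = 0.26.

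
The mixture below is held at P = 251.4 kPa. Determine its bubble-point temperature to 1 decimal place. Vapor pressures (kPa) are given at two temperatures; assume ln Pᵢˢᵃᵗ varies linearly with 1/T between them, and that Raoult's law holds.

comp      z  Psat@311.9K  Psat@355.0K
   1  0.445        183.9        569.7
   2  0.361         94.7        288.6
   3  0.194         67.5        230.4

T = 335.8 K

Bubble-point temperature: ΣzᵢPᵢˢᵃᵗ(T) = P. Interpolate ln Pᵢˢᵃᵗ = aᵢ + bᵢ/T.
  T = 311.9 K: ΣzᵢPᵢˢᵃᵗ = 129.12 kPa
  T = 355.0 K: ΣzᵢPᵢˢᵃᵗ = 402.40 kPa
  T = 333.4 K: ΣzᵢPᵢˢᵃᵗ = 236.13 kPa
  T = 344.2 K: ΣzᵢPᵢˢᵃᵗ = 310.83 kPa
  T = 338.8 K: ΣzᵢPᵢˢᵃᵗ = 271.51 kPa
  T = 336.1 K: ΣzᵢPᵢˢᵃᵗ = 253.34 kPa
Interpolating between 333.4 K and 336.1 K gives T ≈ 335.8 K.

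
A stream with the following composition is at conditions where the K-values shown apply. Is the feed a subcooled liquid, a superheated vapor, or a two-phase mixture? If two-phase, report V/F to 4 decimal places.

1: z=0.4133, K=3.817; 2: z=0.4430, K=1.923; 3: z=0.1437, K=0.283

superheated vapor

ΣzᵢKᵢ = 2.4701; Σzᵢ/Kᵢ = 0.8464.
Since Σzᵢ/Kᵢ < 1 the mixture is above its dew point — single vapor phase.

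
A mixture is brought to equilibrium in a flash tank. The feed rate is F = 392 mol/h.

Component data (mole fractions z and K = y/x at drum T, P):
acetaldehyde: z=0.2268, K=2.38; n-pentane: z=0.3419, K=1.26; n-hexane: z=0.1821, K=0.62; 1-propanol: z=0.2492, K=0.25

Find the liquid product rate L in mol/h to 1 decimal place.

L = 286.5 mol/h

Let ψ = V/F and solve Σ zᵢ(Kᵢ−1)/(1+ψ(Kᵢ−1)) = 0.
g(0) = ΣzᵢKᵢ − 1 = 0.1458 and g(1) = 1 − Σzᵢ/Kᵢ = -0.6572, so a root lies in (0, 1).
Newton–Raphson from ψ = 0.42:
  ψ = 0.4200: g = -0.07690, g' = -0.5279 → ψ = 0.2743
  ψ = 0.2743: g = -0.00255, g' = -0.5024 → ψ = 0.2692
Converged at ψ = 0.2692.
Then V = ψ·F = 0.2692·392 = 105.5 mol/h and L = F − V = 286.5 mol/h.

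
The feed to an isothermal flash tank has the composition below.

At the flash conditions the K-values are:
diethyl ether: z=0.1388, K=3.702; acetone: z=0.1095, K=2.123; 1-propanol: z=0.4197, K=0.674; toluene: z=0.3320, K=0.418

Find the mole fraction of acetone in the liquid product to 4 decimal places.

Let β = V/F and solve Σ zᵢ(Kᵢ−1)/(1+β(Kᵢ−1)) = 0.
Feasibility: ΣzᵢKᵢ = 1.1680, Σzᵢ/Kᵢ = 1.5060 — both > 1, two phases present.
Newton–Raphson from β = 0.68:
  β = 0.6800: g = -0.29367, g' = -0.5519 → β = 0.1479
  β = 0.1479: g = 0.01823, g' = -0.8027 → β = 0.1706
  β = 0.1706: g = 0.00049, g' = -0.7606 → β = 0.1713
Converged at β = 0.1713.
Compositions from xᵢ = zᵢ/(1+β(Kᵢ−1)), yᵢ = Kᵢxᵢ:
  diethyl ether: x = 0.0949, y = 0.3513
  acetone: x = 0.0918, y = 0.1950
  1-propanol: x = 0.4445, y = 0.2996
  toluene: x = 0.3688, y = 0.1541

x_acetone = 0.0918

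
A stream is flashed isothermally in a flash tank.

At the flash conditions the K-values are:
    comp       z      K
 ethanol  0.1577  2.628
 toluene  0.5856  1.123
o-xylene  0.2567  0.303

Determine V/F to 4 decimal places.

Iterate (Newton) starting at V/F = 0.69:
  V/F = 0.6900: g = -0.15739, g' = -0.5631 → V/F = 0.4105
  V/F = 0.4105: g = -0.02817, g' = -0.4029 → V/F = 0.3406
  V/F = 0.3406: g = -0.00032, g' = -0.3956 → V/F = 0.3398
Converged at V/F = 0.3398.

V/F = 0.3398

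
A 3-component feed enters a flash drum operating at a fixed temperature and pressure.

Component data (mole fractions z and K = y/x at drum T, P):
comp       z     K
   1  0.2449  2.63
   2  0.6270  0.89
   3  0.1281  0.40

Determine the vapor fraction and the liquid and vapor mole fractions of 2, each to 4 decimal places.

ψ = 0.6275, x_2 = 0.6735, y_2 = 0.5994

Let ψ = V/F and solve Σ zᵢ(Kᵢ−1)/(1+ψ(Kᵢ−1)) = 0.
Check two-phase: ΣzᵢKᵢ = 1.2534 > 1 and Σzᵢ/Kᵢ = 1.1179 > 1, so g(0) = 0.2534 > 0 and g(1) = -0.1179 < 0.
Iterate (Newton) starting at ψ = 0.52:
  ψ = 0.5200: g = 0.03119, g' = -0.2966 → ψ = 0.6252
  ψ = 0.6252: g = 0.00066, g' = -0.2865 → ψ = 0.6275
Converged at ψ = 0.6275.
Compositions from xᵢ = zᵢ/(1+ψ(Kᵢ−1)), yᵢ = Kᵢxᵢ:
  1: x = 0.1211, y = 0.3184
  2: x = 0.6735, y = 0.5994
  3: x = 0.2054, y = 0.0822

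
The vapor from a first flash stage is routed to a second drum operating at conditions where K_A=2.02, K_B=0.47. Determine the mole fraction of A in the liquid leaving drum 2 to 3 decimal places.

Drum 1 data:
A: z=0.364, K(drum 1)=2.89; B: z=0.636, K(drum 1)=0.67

x_A (drum 2) = 0.342

Drum 1:
Material balance + equilibrium reduce to Σ zᵢ(Kᵢ−1)/(1+ψ₁(Kᵢ−1)) = 0.
Feasibility: ΣzᵢKᵢ = 1.478, Σzᵢ/Kᵢ = 1.075 — both > 1, two phases present.
Binary case is linear: z₁(K₁−1)(1+ψ₁(K₂−1)) + z₂(K₂−1)(1+ψ₁(K₁−1)) = 0
⇒ ψ₁ = [z₁(K₁−1)+z₂(K₂−1)] / [−(K₁−1)(K₂−1)] = 0.4781/0.6237 = 0.767
Drum-1 compositions:
  A: x = 0.149, y = 0.430
  B: x = 0.851, y = 0.570
Drum-2 feed = drum-1 vapor: z₂ = (0.4296, 0.5704).
Drum 2:
Let ψ₂ = V/F and solve Σ zᵢ(Kᵢ−1)/(1+ψ₂(Kᵢ−1)) = 0.
Feasibility: ΣzᵢKᵢ = 1.136, Σzᵢ/Kᵢ = 1.426 — both > 1, two phases present.
Binary case is linear: z₁(K₁−1)(1+ψ₂(K₂−1)) + z₂(K₂−1)(1+ψ₂(K₁−1)) = 0
⇒ ψ₂ = [z₁(K₁−1)+z₂(K₂−1)] / [−(K₁−1)(K₂−1)] = 0.1359/0.5406 = 0.251
  A: x = 0.342, y = 0.691
  B: x = 0.658, y = 0.309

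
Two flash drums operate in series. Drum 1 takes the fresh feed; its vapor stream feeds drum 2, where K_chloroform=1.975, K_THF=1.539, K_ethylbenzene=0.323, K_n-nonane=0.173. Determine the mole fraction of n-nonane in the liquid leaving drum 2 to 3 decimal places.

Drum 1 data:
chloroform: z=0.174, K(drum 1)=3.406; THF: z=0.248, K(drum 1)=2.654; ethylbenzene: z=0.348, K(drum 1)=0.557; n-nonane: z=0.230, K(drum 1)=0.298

x_n-nonane (drum 2) = 0.155

Drum 1:
Let ψ₁ = V/F and solve Σ zᵢ(Kᵢ−1)/(1+ψ₁(Kᵢ−1)) = 0.
Check two-phase: ΣzᵢKᵢ = 1.513 > 1 and Σzᵢ/Kᵢ = 1.541 > 1, so g(0) = 0.513 > 0 and g(1) = -0.541 < 0.
Newton iteration, ψ₁⁰ = 0.53:
  ψ₁ = 0.530: g = -0.0560, g' = -0.791 → ψ₁ = 0.459
Converged at ψ₁ = 0.459.
Drum-1 compositions:
  chloroform: x = 0.083, y = 0.281
  THF: x = 0.141, y = 0.374
  ethylbenzene: x = 0.437, y = 0.243
  n-nonane: x = 0.340, y = 0.101
Drum-2 feed = drum-1 vapor: z₂ = (0.2815, 0.3740, 0.2434, 0.1012).
Drum 2:
Let ψ₂ = V/F and solve Σ zᵢ(Kᵢ−1)/(1+ψ₂(Kᵢ−1)) = 0.
Check two-phase: ΣzᵢKᵢ = 1.228 > 1 and Σzᵢ/Kᵢ = 1.724 > 1, so g(0) = 0.228 > 0 and g(1) = -0.724 < 0.
Iterate (Newton) starting at ψ₂ = 0.5:
  ψ₂ = 0.500: g = -0.0485, g' = -0.644 → ψ₂ = 0.425
  ψ₂ = 0.425: g = -0.0022, g' = -0.590 → ψ₂ = 0.421
Converged at ψ₂ = 0.421.
  chloroform: x = 0.200, y = 0.394
  THF: x = 0.305, y = 0.469
  ethylbenzene: x = 0.340, y = 0.110
  n-nonane: x = 0.155, y = 0.027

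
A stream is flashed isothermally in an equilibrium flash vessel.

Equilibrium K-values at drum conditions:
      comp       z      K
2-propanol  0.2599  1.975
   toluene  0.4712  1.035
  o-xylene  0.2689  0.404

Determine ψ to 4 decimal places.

ψ = 0.3593

Newton iteration, ψ⁰ = 0.61:
  ψ = 0.6100: g = -0.07677, g' = -0.3335 → ψ = 0.3798
  ψ = 0.3798: g = -0.00596, g' = -0.2917 → ψ = 0.3594
  ψ = 0.3594: g = -0.00001, g' = -0.2907 → ψ = 0.3593
Converged at ψ = 0.3593.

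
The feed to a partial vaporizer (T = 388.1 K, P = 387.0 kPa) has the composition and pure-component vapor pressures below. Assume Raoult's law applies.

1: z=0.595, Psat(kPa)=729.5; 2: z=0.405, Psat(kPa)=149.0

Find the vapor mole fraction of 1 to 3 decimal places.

Raoult's law: Kᵢ = Pᵢˢᵃᵗ/P = Pᵢˢᵃᵗ/387.0.
  K_1 = 729.5/387.0 = 1.88501, K_2 = 149.0/387.0 = 0.38501
Let β = V/F and solve Σ zᵢ(Kᵢ−1)/(1+β(Kᵢ−1)) = 0.
g(0) = ΣzᵢKᵢ − 1 = 0.278 and g(1) = 1 − Σzᵢ/Kᵢ = -0.368, so a root lies in (0, 1).
Binary case is linear: z₁(K₁−1)(1+β(K₂−1)) + z₂(K₂−1)(1+β(K₁−1)) = 0
⇒ β = [z₁(K₁−1)+z₂(K₂−1)] / [−(K₁−1)(K₂−1)] = 0.2775/0.5443 = 0.510
Compositions from xᵢ = zᵢ/(1+β(Kᵢ−1)), yᵢ = Kᵢxᵢ:
  1: x = 0.410, y = 0.773
  2: x = 0.590, y = 0.227

y_1 = 0.773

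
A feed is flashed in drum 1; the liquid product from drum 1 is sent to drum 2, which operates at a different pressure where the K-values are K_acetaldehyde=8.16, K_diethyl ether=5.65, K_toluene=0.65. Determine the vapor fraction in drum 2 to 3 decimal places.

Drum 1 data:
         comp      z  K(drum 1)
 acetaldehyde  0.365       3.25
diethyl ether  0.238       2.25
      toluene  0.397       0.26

V/F (drum 2) = 0.715

Drum 1:
Material balance + equilibrium reduce to Σ zᵢ(Kᵢ−1)/(1+ψ₁(Kᵢ−1)) = 0.
g(0) = ΣzᵢKᵢ − 1 = 0.825 and g(1) = 1 − Σzᵢ/Kᵢ = -0.745, so a root lies in (0, 1).
Iterate (Newton) starting at ψ₁ = 0.49:
  ψ₁ = 0.490: g = 0.1142, g' = -1.096 → ψ₁ = 0.594
  ψ₁ = 0.594: g = -0.0022, g' = -1.153 → ψ₁ = 0.592
Converged at ψ₁ = 0.592.
Drum-1 compositions:
  acetaldehyde: x = 0.156, y = 0.509
  diethyl ether: x = 0.137, y = 0.308
  toluene: x = 0.707, y = 0.184
Drum-2 feed = drum-1 liquid: z₂ = (0.1565, 0.1368, 0.7068).
Drum 2:
Let ψ₂ = V/F and solve Σ zᵢ(Kᵢ−1)/(1+ψ₂(Kᵢ−1)) = 0.
Check two-phase: ΣzᵢKᵢ = 2.509 > 1 and Σzᵢ/Kᵢ = 1.131 > 1, so g(0) = 1.509 > 0 and g(1) = -0.131 < 0.
Newton iteration, ψ₂⁰ = 0.5:
  ψ₂ = 0.500: g = 0.1360, g' = -0.777 → ψ₂ = 0.675
  ψ₂ = 0.675: g = 0.0218, g' = -0.557 → ψ₂ = 0.714
  ψ₂ = 0.714: g = 0.0006, g' = -0.527 → ψ₂ = 0.715
Converged at ψ₂ = 0.715.
  acetaldehyde: x = 0.026, y = 0.209
  diethyl ether: x = 0.032, y = 0.179
  toluene: x = 0.943, y = 0.613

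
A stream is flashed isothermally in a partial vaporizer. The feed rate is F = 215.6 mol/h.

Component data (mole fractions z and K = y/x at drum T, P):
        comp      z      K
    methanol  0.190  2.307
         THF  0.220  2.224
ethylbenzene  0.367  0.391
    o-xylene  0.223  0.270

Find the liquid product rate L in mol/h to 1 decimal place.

L = 181.5 mol/h

Let β = V/F and solve Σ zᵢ(Kᵢ−1)/(1+β(Kᵢ−1)) = 0.
g(0) = ΣzᵢKᵢ − 1 = 0.131 and g(1) = 1 − Σzᵢ/Kᵢ = -0.946, so a root lies in (0, 1).
Newton–Raphson from β = 0.5:
  β = 0.500: g = -0.2605, g' = -0.822 → β = 0.183
  β = 0.183: g = -0.0190, g' = -0.762 → β = 0.158
Converged at β = 0.158.
Then V = β·F = 0.1582·215.6 = 34.1 mol/h and L = F − V = 181.5 mol/h.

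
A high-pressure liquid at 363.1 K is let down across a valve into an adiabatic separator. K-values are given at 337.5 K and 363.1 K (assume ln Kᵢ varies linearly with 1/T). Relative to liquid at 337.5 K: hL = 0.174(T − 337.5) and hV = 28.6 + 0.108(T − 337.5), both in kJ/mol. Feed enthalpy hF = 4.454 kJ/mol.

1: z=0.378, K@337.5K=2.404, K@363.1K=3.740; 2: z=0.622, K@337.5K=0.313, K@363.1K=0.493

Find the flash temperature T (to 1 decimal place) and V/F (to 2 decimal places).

T = 339.5 K, V/F = 0.14

Adiabatic flash: solve Rachford–Rice at each trial T, then check hF = ψ·hV(T) + (1−ψ)·hL(T).
  T = 337.5 K: K = (2.404, 0.313), RR gives ψ = 0.107, H_out = 3.066 kJ/mol
  T = 363.1 K: K = (3.740, 0.493), RR gives ψ = 0.519, H_out = 18.409 kJ/mol
  T = 350.3 K: K = (3.023, 0.396), RR gives ψ = 0.318, H_out = 11.065 kJ/mol
  T = 343.9 K: K = (2.701, 0.353), RR gives ψ = 0.219, H_out = 7.272 kJ/mol
  T = 340.7 K: K = (2.550, 0.333), RR gives ψ = 0.165, H_out = 5.240 kJ/mol
  T = 339.1 K: K = (2.476, 0.323), RR gives ψ = 0.137, H_out = 4.174 kJ/mol
Linear interpolation between T = 339.1 (H_out = 4.174) and T = 340.7 (H_out = 5.240) on hF = 4.454 gives T ≈ 339.5 K, at which ψ = 0.14.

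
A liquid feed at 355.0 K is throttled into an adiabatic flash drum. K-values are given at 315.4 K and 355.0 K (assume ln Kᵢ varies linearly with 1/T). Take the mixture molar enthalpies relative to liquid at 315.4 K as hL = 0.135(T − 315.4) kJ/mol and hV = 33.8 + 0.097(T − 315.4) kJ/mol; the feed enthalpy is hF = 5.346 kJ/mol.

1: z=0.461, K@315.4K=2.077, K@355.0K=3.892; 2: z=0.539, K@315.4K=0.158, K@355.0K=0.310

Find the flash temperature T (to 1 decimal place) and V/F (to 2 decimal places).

T = 320.7 K, V/F = 0.14

Adiabatic flash: solve Rachford–Rice at each trial T, then check hF = ψ·hV(T) + (1−ψ)·hL(T).
  T = 315.4 K: K = (2.077, 0.158), RR gives ψ = 0.047, H_out = 1.590 kJ/mol
  T = 355.0 K: K = (3.892, 0.310), RR gives ψ = 0.482, H_out = 20.904 kJ/mol
  T = 335.2 K: K = (2.896, 0.226), RR gives ψ = 0.311, H_out = 12.958 kJ/mol
  T = 325.3 K: K = (2.465, 0.190), RR gives ψ = 0.201, H_out = 8.061 kJ/mol
  T = 320.4 K: K = (2.268, 0.174), RR gives ψ = 0.133, H_out = 5.135 kJ/mol
  T = 322.9 K: K = (2.367, 0.182), RR gives ψ = 0.169, H_out = 6.683 kJ/mol
  T = 321.6 K: K = (2.315, 0.178), RR gives ψ = 0.151, H_out = 5.893 kJ/mol
Linear interpolation between T = 320.4 (H_out = 5.135) and T = 321.6 (H_out = 5.893) on hF = 5.346 gives T ≈ 320.7 K, at which ψ = 0.14.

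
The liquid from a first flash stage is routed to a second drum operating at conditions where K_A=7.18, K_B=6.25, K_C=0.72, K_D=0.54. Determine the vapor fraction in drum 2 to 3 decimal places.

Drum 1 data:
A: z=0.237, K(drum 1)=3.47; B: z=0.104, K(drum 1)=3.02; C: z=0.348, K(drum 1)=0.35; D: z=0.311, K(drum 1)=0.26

Drum 1:
Let ψ₁ = V/F and solve Σ zᵢ(Kᵢ−1)/(1+ψ₁(Kᵢ−1)) = 0.
Check two-phase: ΣzᵢKᵢ = 1.339 > 1 and Σzᵢ/Kᵢ = 2.293 > 1, so g(0) = 0.339 > 0 and g(1) = -1.293 < 0.
Newton–Raphson from ψ₁ = 0.63:
  ψ₁ = 0.630: g = -0.4927, g' = -1.323 → ψ₁ = 0.258
  ψ₁ = 0.258: g = -0.0600, g' = -1.196 → ψ₁ = 0.207
  ψ₁ = 0.207: g = 0.0019, g' = -1.277 → ψ₁ = 0.209
Converged at ψ₁ = 0.209.
Drum-1 compositions:
  A: x = 0.156, y = 0.543
  B: x = 0.073, y = 0.221
  C: x = 0.403, y = 0.141
  D: x = 0.368, y = 0.096
Drum-2 feed = drum-1 liquid: z₂ = (0.1563, 0.0731, 0.4027, 0.3678).
Drum 2:
Rachford–Rice: g(ψ₂) = Σ zᵢ(Kᵢ−1)/(1+ψ₂(Kᵢ−1)) = 0.
g(0) = ΣzᵢKᵢ − 1 = 1.068 and g(1) = 1 − Σzᵢ/Kᵢ = -0.274, so a root lies in (0, 1).
Newton–Raphson from ψ₂ = 0.5:
  ψ₂ = 0.500: g = -0.0087, g' = -0.684 → ψ₂ = 0.487
Converged at ψ₂ = 0.487.
  A: x = 0.039, y = 0.280
  B: x = 0.021, y = 0.128
  C: x = 0.466, y = 0.336
  D: x = 0.474, y = 0.256

V/F (drum 2) = 0.487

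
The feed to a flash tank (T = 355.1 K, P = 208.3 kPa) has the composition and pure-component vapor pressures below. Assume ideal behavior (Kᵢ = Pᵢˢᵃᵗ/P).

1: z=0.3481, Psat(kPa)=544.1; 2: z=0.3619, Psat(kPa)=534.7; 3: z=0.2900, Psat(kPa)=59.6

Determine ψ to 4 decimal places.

ψ = 0.8121

Raoult's law: Kᵢ = Pᵢˢᵃᵗ/P = Pᵢˢᵃᵗ/208.3.
  K_1 = 544.1/208.3 = 2.612098, K_2 = 534.7/208.3 = 2.566971, K_3 = 59.6/208.3 = 0.286126
Rachford–Rice: g(ψ) = Σ zᵢ(Kᵢ−1)/(1+ψ(Kᵢ−1)) = 0.
Feasibility: ΣzᵢKᵢ = 1.9212, Σzᵢ/Kᵢ = 1.2878 — both > 1, two phases present.
Newton iteration, ψ⁰ = 0.5:
  ψ = 0.5000: g = 0.30675, g' = -0.9141 → ψ = 0.8356
  ψ = 0.8356: g = -0.02840, g' = -1.2386 → ψ = 0.8126
  ψ = 0.8126: g = -0.00069, g' = -1.1798 → ψ = 0.8121
Converged at ψ = 0.8121.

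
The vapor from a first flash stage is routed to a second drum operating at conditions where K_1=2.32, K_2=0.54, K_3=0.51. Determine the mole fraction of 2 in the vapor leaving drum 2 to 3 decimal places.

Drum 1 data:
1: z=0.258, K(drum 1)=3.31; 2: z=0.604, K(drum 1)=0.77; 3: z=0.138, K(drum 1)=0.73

y_2 (drum 2) = 0.326

Drum 1:
Rachford–Rice: g(ψ₁) = Σ zᵢ(Kᵢ−1)/(1+ψ₁(Kᵢ−1)) = 0.
g(0) = ΣzᵢKᵢ − 1 = 0.420 and g(1) = 1 − Σzᵢ/Kᵢ = -0.051, so a root lies in (0, 1).
Iterate (Newton) starting at ψ₁ = 0.38:
  ψ₁ = 0.380: g = 0.1236, g' = -0.441 → ψ₁ = 0.660
  ψ₁ = 0.660: g = 0.0269, g' = -0.275 → ψ₁ = 0.758
  ψ₁ = 0.758: g = 0.0016, g' = -0.245 → ψ₁ = 0.764
Converged at ψ₁ = 0.764.
Drum-1 compositions:
  1: x = 0.093, y = 0.309
  2: x = 0.733, y = 0.564
  3: x = 0.174, y = 0.127
Drum-2 feed = drum-1 vapor: z₂ = (0.3088, 0.5643, 0.1269).
Drum 2:
Rachford–Rice: g(ψ₂) = Σ zᵢ(Kᵢ−1)/(1+ψ₂(Kᵢ−1)) = 0.
g(0) = ΣzᵢKᵢ − 1 = 0.086 and g(1) = 1 − Σzᵢ/Kᵢ = -0.427, so a root lies in (0, 1).
Iterate (Newton) starting at ψ₂ = 0.5:
  ψ₂ = 0.500: g = -0.1739, g' = -0.450 → ψ₂ = 0.114
  ψ₂ = 0.114: g = 0.0147, g' = -0.574 → ψ₂ = 0.139
  ψ₂ = 0.139: g = 0.0002, g' = -0.555 → ψ₂ = 0.140
Converged at ψ₂ = 0.140.
  1: x = 0.261, y = 0.605
  2: x = 0.603, y = 0.326
  3: x = 0.136, y = 0.069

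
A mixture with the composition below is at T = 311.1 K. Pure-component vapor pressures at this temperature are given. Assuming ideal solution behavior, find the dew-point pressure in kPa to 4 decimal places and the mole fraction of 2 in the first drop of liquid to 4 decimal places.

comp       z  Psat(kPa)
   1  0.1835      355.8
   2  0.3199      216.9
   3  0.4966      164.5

Pdew = 199.6224 kPa, x_2 = 0.2944

At the dew point ψ → 1, so Σzᵢ/Kᵢ = 1 with Kᵢ = Pᵢˢᵃᵗ/P ⇒ 1/P = Σzᵢ/Pᵢˢᵃᵗ.
1/P = 0.1835/355.8 + 0.3199/216.9 + 0.4966/164.5 = 0.0050095 ⇒ P = 199.6224 kPa
xᵢ = zᵢP/Pᵢˢᵃᵗ ⇒ x_2 = 0.3199·199.6224/216.9 = 0.2944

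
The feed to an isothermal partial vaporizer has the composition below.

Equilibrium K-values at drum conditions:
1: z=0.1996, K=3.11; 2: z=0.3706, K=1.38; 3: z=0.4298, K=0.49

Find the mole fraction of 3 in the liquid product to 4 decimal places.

Newton iteration, V/F⁰ = 0.5:
  V/F = 0.5000: g = 0.02906, g' = -0.4496 → V/F = 0.5646
  V/F = 0.5646: g = 0.00029, g' = -0.4418 → V/F = 0.5653
Converged at V/F = 0.5653.
Compositions from xᵢ = zᵢ/(1+V/F(Kᵢ−1)), yᵢ = Kᵢxᵢ:
  1: x = 0.0910, y = 0.2831
  2: x = 0.3051, y = 0.4210
  3: x = 0.6039, y = 0.2959

x_3 = 0.6039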